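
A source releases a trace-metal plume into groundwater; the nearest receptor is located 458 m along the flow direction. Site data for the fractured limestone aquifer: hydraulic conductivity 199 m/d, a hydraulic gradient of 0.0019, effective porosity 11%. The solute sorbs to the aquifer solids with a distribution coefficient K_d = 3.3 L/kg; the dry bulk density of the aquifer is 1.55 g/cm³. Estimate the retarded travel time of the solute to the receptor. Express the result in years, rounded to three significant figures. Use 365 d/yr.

17.3 years

Specific discharge q = 199 × 0.0019 = 0.3781 m/d
v_s = q/n_e = 0.3781/0.11 = 3.437 m/d
Retardation R = 1 + ρ_b·K_d/n = 1 + 1.55×3.3/0.11 = 47.50
Contaminant velocity v_c = v/R = 3.437/47.50 = 0.07236 m/d
t = L/v_c = 458/0.07236 = 6329 d
   = 6329/365 = 17.3 yr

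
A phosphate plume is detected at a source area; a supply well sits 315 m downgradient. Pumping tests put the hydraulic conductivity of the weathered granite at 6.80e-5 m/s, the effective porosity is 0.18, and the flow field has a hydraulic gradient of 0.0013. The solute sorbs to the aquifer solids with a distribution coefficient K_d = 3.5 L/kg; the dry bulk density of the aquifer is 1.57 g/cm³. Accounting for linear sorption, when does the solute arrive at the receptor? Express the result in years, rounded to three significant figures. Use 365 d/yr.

641 years

K = 6.80e-5 m/s × 86400 s/d = 5.875 m/d
Darcy flux q = K·i = 5.875 × 0.0013 = 0.007638 m/d
Seepage velocity v = q / n = 0.007638 / 0.18 = 0.04243 m/d
Retardation R = 1 + ρ_b·K_d/n = 1 + 1.57×3.5/0.18 = 31.53
Contaminant velocity v_c = v/R = 0.04243/31.53 = 0.001346 m/d
t = L/v_c = 315/0.001346 = 234100 d
   = 234100/365 = 641 yr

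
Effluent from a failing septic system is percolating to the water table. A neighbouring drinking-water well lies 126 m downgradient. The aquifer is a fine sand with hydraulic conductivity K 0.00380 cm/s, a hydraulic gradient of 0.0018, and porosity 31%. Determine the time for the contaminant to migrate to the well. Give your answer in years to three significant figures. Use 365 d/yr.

K = 0.00380 cm/s × 864 = 3.283 m/d
Specific discharge q = 3.283 × 0.0018 = 0.005910 m/d
v_s = q/n_e = 0.005910/0.31 = 0.01906 m/d
t = L / v = 126 / 0.01906 = 6609 d
   = 6609 / 365 = 18.1 yr

18.1 years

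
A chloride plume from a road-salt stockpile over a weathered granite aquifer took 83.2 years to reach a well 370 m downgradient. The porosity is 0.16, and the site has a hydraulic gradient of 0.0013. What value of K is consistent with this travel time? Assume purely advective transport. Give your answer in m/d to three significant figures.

t = 83.2 years = 30370 d
v = L / t = 370 / 30370 = 0.01218 m/d
K = v · n / i = 0.01218 × 0.16 / 0.0013 = 1.50 m/d

1.50 m/d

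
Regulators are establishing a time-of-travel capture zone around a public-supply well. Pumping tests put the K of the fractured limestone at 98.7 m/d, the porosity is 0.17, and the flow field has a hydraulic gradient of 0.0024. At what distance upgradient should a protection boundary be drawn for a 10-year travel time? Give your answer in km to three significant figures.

q = Ki = 98.7 × 0.0024 = 0.2369 m/d
v_s = q/n_e = 0.2369/0.17 = 1.393 m/d
T = 10 yr × 365 = 3650 d
L = v × T = 1.393 × 3650 = 5086 m
   = 5.09 km

5.09 km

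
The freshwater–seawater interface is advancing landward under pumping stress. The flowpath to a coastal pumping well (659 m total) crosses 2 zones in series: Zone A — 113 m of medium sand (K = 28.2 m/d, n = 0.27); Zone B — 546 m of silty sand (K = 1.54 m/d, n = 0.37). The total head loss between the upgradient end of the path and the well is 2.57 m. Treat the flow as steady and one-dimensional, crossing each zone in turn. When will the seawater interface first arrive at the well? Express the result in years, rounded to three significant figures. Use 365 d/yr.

Steady 1-D flow in series ⇒ the Darcy flux q is identical in every zone and the zone head losses add (resistances L/K in series).
Σ(L/K) = 113/28.2 + 546/1.54 = 4.007 + 354.5 = 358.6 d
q = ΔH / Σ(L/K) = 2.57 / 358.6 = 0.007168 m/d (same in every zone)
Zone A: v = q/n = 0.007168/0.27 = 0.02655 m/d → t_A = 113/0.02655 = 4257 d
Zone B: v = q/n = 0.007168/0.37 = 0.01937 m/d → t_B = 546/0.01937 = 28180 d
Total t = 4257 + 28180 = 32440 d
   = 32440 / 365 = 88.9 yr

88.9 years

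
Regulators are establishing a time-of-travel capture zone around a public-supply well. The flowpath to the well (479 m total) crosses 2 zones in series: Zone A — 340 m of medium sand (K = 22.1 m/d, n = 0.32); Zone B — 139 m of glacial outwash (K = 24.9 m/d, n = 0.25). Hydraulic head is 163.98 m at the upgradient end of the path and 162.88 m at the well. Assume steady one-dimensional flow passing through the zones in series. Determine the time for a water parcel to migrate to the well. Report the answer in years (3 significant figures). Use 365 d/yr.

7.50 years

Total head drop ΔH = 163.98 − 162.88 = 1.10 m
Steady 1-D flow in series ⇒ the Darcy flux q is identical in every zone and the zone head losses add (resistances L/K in series).
Σ(L/K) = 340/22.1 + 139/24.9 = 15.38 + 5.582 = 20.97 d
q = ΔH / Σ(L/K) = 1.10 / 20.97 = 0.05246 m/d (same in every zone)
Zone A: v = q/n = 0.05246/0.32 = 0.1639 m/d → t_A = 340/0.1639 = 2074 d
Zone B: v = q/n = 0.05246/0.25 = 0.2099 m/d → t_B = 139/0.2099 = 662.4 d
Total t = 2074 + 662.4 = 2736 d
   = 2736 / 365 = 7.50 yr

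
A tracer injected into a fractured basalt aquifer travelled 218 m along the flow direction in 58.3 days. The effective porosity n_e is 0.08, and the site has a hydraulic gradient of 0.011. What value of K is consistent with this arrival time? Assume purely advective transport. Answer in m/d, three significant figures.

v = L / t = 218 / 58.3 = 3.739 m/d
K = v · n / i = 3.739 × 0.08 / 0.011 = 27.2 m/d

27.2 m/d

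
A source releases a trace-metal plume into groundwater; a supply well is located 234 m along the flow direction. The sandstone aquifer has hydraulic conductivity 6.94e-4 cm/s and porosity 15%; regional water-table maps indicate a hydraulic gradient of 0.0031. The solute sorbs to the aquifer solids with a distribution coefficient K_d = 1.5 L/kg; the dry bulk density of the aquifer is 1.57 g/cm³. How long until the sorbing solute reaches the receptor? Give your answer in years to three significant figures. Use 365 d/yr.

K = 6.94e-4 cm/s × 864 = 0.5996 m/d
Specific discharge q = 0.5996 × 0.0031 = 0.001859 m/d
v_s = q/n_e = 0.001859/0.15 = 0.01239 m/d
Retardation R = 1 + ρ_b·K_d/n = 1 + 1.57×1.5/0.15 = 16.70
Contaminant velocity v_c = v/R = 0.01239/16.70 = 7.420e-4 m/d
t = L/v_c = 234/7.420e-4 = 315300 d
   = 315300/365 = 864 yr

864 years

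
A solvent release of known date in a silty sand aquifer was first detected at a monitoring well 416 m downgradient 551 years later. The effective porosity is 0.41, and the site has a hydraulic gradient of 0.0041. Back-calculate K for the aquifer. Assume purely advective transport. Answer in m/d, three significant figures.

0.207 m/d

t = 551 years = 201100 d
v = L / t = 416 / 201100 = 0.002068 m/d
K = v · n / i = 0.002068 × 0.41 / 0.0041 = 0.207 m/d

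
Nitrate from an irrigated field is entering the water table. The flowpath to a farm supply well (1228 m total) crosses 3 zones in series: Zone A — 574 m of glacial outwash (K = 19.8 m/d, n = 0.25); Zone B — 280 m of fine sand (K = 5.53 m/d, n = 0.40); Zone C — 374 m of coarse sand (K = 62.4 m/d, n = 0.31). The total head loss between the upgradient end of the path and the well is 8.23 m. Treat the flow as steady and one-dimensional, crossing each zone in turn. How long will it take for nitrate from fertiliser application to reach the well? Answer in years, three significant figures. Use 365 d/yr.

Continuity: the same q passes through each zone, so ΔH = q·Σ(L_j/K_j) — the zones act as resistances in series.
Σ(L/K) = 574/19.8 + 280/5.53 + 374/62.4 = 28.99 + 50.63 + 5.994 = 85.62 d
q = ΔH / Σ(L/K) = 8.23 / 85.62 = 0.09613 m/d (same in every zone)
Zone A: v = q/n = 0.09613/0.25 = 0.3845 m/d → t_A = 574/0.3845 = 1493 d
Zone B: v = q/n = 0.09613/0.40 = 0.2403 m/d → t_B = 280/0.2403 = 1165 d
Zone C: v = q/n = 0.09613/0.31 = 0.3101 m/d → t_C = 374/0.3101 = 1206 d
Total t = 1493 + 1165 + 1206 = 3864 d
   = 3864 / 365 = 10.6 yr

10.6 years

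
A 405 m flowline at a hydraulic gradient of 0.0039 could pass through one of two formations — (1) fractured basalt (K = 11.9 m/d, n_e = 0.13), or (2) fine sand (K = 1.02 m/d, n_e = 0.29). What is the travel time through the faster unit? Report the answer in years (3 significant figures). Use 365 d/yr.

3.11 years

Unit 1 (fractured basalt): v = 11.9×0.0039/0.13 = 0.3570 m/d, t = 405/0.3570 = 1134 d
Unit 2 (fine sand): v = 1.02×0.0039/0.29 = 0.01372 m/d, t = 405/0.01372 = 29520 d
Faster: 1134 d / 365 = 3.11 yr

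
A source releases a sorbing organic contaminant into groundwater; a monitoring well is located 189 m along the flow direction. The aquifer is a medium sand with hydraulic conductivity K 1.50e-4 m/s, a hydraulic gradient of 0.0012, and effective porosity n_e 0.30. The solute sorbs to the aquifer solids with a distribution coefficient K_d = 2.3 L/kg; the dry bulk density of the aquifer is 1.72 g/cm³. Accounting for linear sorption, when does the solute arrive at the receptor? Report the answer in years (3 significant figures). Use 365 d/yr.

K = 1.50e-4 m/s × 86400 s/d = 12.96 m/d
Specific discharge q = 12.96 × 0.0012 = 0.01555 m/d
v_s = q/n_e = 0.01555/0.30 = 0.05184 m/d
Retardation R = 1 + ρ_b·K_d/n = 1 + 1.72×2.3/0.30 = 14.19
Contaminant velocity v_c = v/R = 0.05184/14.19 = 0.003654 m/d
t = L/v_c = 189/0.003654 = 51720 d
   = 51720/365 = 142 yr

142 years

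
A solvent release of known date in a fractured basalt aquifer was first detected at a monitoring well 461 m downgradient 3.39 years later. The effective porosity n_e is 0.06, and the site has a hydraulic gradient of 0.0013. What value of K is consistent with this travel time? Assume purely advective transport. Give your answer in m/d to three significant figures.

t = 3.39 years = 1237 d
v = L / t = 461 / 1237 = 0.3726 m/d
K = v · n / i = 0.3726 × 0.06 / 0.0013 = 17.2 m/d

17.2 m/d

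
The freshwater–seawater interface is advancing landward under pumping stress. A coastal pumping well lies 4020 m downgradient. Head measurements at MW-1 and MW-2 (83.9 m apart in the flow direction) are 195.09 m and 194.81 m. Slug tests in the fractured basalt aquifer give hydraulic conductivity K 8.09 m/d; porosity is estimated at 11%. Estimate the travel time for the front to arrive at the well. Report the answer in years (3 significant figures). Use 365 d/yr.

Hydraulic gradient i = (195.09 − 194.81) / 83.9 = 0.28 / 83.9 = 0.003337
Darcy flux q = K·i = 8.09 × 0.003337 = 0.02700 m/d
v_s = q/n_e = 0.02700/0.11 = 0.2454 m/d
t = L / v = 4020 / 0.2454 = 16380 d
   = 16380 / 365 = 44.9 yr

44.9 years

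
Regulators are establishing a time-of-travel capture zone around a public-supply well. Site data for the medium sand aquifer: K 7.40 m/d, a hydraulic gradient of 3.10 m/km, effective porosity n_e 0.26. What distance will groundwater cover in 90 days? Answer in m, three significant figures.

7.94 m

Darcy flux q = K·i = 7.40 × 0.0031 = 0.02294 m/d
Seepage velocity v = q / n = 0.02294 / 0.26 = 0.08823 m/d
L = v × T = 0.08823 × 90 = 7.941 m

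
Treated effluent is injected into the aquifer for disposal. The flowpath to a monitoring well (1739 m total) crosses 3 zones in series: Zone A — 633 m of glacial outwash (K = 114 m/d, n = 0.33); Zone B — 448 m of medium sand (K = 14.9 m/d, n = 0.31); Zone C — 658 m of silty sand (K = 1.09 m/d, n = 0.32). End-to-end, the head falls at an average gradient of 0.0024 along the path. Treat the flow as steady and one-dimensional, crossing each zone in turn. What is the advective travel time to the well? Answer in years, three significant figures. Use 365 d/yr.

For zones in series the flux q is common to all zones; the equivalent conductivity is the harmonic (thickness-weighted) mean, K_eq = L_total / Σ(L_j/K_j).
Σ(L/K) = 633/114 + 448/14.9 + 658/1.09 = 5.553 + 30.07 + 603.7 = 639.3 d
K_eq = L_total / Σ(L/K) = 1739 / 639.3 = 2.720 m/d
q = K_eq · i = 2.720 × 0.0024 = 0.006528 m/d (same in every zone)
Zone A: v = q/n = 0.006528/0.33 = 0.01978 m/d → t_A = 633/0.01978 = 32000 d
Zone B: v = q/n = 0.006528/0.31 = 0.02106 m/d → t_B = 448/0.02106 = 21270 d
Zone C: v = q/n = 0.006528/0.32 = 0.02040 m/d → t_C = 658/0.02040 = 32250 d
Total t = 32000 + 21270 + 32250 = 85520 d
   = 85520 / 365 = 234 yr

234 years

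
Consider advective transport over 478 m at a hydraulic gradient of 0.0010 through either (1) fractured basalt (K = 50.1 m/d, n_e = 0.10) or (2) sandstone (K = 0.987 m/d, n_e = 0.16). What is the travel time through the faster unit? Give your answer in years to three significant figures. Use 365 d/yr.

2.61 years

Unit 1 (fractured basalt): v = 50.1×0.0010/0.10 = 0.5010 m/d, t = 478/0.5010 = 954.1 d
Unit 2 (sandstone): v = 0.987×0.0010/0.16 = 0.006169 m/d, t = 478/0.006169 = 77490 d
Faster: 954.1 d / 365 = 2.61 yr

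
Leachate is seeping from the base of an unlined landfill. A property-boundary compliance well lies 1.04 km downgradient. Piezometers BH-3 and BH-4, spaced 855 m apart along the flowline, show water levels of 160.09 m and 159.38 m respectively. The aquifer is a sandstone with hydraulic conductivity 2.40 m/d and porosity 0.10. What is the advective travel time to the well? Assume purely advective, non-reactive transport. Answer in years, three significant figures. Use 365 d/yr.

Hydraulic gradient i = (160.09 − 159.38) / 855 = 0.71 / 855 = 8.304e-4
Darcy flux q = K·i = 2.40 × 8.304e-4 = 0.001993 m/d
Seepage velocity v = q / n = 0.001993 / 0.10 = 0.01993 m/d
L = 1.04 km = 1040 m
t = L / v = 1040 / 0.01993 = 52180 d
   = 52180 / 365 = 143 yr

143 years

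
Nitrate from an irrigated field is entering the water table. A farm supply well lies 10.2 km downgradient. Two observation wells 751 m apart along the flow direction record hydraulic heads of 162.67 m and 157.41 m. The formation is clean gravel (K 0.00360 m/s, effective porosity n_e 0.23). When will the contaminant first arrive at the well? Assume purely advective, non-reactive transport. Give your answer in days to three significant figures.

Hydraulic gradient i = (162.67 − 157.41) / 751 = 5.26 / 751 = 0.007004
K = 0.00360 m/s × 86400 s/d = 311.0 m/d
Darcy flux q = K·i = 311.0 × 0.007004 = 2.179 m/d
v_s = q/n_e = 2.179/0.23 = 9.472 m/d
L = 10.2 km = 10200 m
t = L / v = 10200 / 9.472 = 1077 d

1080 days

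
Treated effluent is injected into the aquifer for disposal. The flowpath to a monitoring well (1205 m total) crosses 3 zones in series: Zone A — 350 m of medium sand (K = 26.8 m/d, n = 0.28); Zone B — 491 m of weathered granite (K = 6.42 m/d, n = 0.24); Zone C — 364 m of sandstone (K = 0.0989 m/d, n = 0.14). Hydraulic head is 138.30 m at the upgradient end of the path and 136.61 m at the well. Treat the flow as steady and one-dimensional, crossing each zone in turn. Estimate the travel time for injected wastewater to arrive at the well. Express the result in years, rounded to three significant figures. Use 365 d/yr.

1630 years

Total head drop ΔH = 138.30 − 136.61 = 1.69 m
Continuity: the same q passes through each zone, so ΔH = q·Σ(L_j/K_j) — the zones act as resistances in series.
Σ(L/K) = 350/26.8 + 491/6.42 + 364/0.0989 = 13.06 + 76.48 + 3680 = 3770 d
q = ΔH / Σ(L/K) = 1.69 / 3770 = 4.483e-4 m/d (same in every zone)
Zone A: v = q/n = 4.483e-4/0.28 = 0.001601 m/d → t_A = 350/0.001601 = 218600 d
Zone B: v = q/n = 4.483e-4/0.24 = 0.001868 m/d → t_B = 491/0.001868 = 262900 d
Zone C: v = q/n = 4.483e-4/0.14 = 0.003202 m/d → t_C = 364/0.003202 = 113700 d
Total t = 218600 + 262900 + 113700 = 595200 d
   = 595200 / 365 = 1630 yr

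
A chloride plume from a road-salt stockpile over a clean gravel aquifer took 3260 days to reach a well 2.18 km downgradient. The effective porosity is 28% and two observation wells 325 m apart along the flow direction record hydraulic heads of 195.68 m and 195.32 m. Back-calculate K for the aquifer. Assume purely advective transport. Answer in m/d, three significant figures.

169 m/d

Hydraulic gradient i = (195.68 − 195.32) / 325 = 0.36 / 325 = 0.001108
L = 2.18 km = 2180 m
v = L / t = 2180 / 3260 = 0.6687 m/d
K = v · n / i = 0.6687 × 0.28 / 0.001108 = 169 m/d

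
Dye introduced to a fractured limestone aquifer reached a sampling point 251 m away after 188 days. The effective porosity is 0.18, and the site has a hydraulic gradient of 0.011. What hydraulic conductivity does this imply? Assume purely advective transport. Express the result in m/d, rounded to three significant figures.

v = L / t = 251 / 188 = 1.335 m/d
K = v · n / i = 1.335 × 0.18 / 0.011 = 21.8 m/d

21.8 m/d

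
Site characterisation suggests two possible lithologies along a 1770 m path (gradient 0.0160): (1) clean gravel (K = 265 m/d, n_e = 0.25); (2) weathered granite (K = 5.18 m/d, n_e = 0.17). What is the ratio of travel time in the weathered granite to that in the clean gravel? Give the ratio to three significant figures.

34.8

Unit 1 (clean gravel): v = 265×0.016/0.25 = 16.96 m/d, t = 1770/16.96 = 104.4 d
Unit 2 (weathered granite): v = 5.18×0.016/0.17 = 0.4875 m/d, t = 1770/0.4875 = 3631 d
t(weathered granite) / t(clean gravel) = 3631/104.4 = 34.8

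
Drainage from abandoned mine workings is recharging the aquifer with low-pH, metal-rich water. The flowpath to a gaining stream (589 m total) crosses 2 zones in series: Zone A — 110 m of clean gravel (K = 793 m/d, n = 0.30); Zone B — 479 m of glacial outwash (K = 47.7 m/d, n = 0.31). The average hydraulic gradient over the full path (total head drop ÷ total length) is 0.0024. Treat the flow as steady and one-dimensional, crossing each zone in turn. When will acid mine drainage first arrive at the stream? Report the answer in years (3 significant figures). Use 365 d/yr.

3.58 years

Steady 1-D flow in series ⇒ the Darcy flux q is identical in every zone and the zone head losses add (resistances L/K in series).
Σ(L/K) = 110/793 + 479/47.7 = 0.1387 + 10.04 = 10.18 d
K_eq = L_total / Σ(L/K) = 589 / 10.18 = 57.85 m/d
q = K_eq · i = 57.85 × 0.0024 = 0.1389 m/d (same in every zone)
Zone A: v = q/n = 0.1389/0.30 = 0.4628 m/d → t_A = 110/0.4628 = 237.7 d
Zone B: v = q/n = 0.1389/0.31 = 0.4479 m/d → t_B = 479/0.4479 = 1069 d
Total t = 237.7 + 1069 = 1307 d
   = 1307 / 365 = 3.58 yr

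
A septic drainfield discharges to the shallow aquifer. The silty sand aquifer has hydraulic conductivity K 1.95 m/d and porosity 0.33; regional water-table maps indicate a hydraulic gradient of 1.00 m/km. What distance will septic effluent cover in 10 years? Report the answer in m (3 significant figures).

21.6 m

Darcy flux q = K·i = 1.95 × 0.0010 = 0.001950 m/d
Average linear velocity = 0.001950 / 0.33 = 0.005909 m/d
T = 10 yr × 365 = 3650 d
L = v × T = 0.005909 × 3650 = 21.57 m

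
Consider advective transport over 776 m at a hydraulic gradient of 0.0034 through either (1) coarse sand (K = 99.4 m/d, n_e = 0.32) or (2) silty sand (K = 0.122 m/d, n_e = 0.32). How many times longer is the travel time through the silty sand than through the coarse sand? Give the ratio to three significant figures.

815

Unit 1 (coarse sand): v = 99.4×0.0034/0.32 = 1.056 m/d, t = 776/1.056 = 734.8 d
Unit 2 (silty sand): v = 0.122×0.0034/0.32 = 0.001296 m/d, t = 776/0.001296 = 598600 d
t(silty sand) / t(coarse sand) = 598600/734.8 = 815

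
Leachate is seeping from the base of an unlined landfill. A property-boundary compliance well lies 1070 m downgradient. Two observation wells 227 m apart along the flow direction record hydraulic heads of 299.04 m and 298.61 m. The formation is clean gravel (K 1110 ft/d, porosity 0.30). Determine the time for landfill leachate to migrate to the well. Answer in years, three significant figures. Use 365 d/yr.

Hydraulic gradient i = (299.04 − 298.61) / 227 = 0.43 / 227 = 0.001894
K = 1110 ft/d × 0.3048 = 338.3 m/d
q = Ki = 338.3 × 0.001894 = 0.6409 m/d
v = Ki/n = 338.3·0.001894/0.30 = 2.136 m/d
t = L / v = 1070 / 2.136 = 500.9 d
   = 500.9 / 365 = 1.37 yr

1.37 years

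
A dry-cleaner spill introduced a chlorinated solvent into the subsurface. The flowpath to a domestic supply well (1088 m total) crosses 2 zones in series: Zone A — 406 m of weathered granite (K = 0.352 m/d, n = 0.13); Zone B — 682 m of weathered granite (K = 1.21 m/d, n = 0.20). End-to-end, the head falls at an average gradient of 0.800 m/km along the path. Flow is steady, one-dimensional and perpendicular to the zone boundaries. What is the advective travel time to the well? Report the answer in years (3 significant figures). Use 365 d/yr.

1020 years

Continuity: the same q passes through each zone, so ΔH = q·Σ(L_j/K_j) — the zones act as resistances in series.
Σ(L/K) = 406/0.352 + 682/1.21 = 1153 + 563.6 = 1717 d
K_eq = L_total / Σ(L/K) = 1088 / 1717 = 0.6336 m/d
q = K_eq · i = 0.6336 × 8.0e-4 = 5.069e-4 m/d (same in every zone)
Zone A: v = q/n = 5.069e-4/0.13 = 0.003899 m/d → t_A = 406/0.003899 = 104100 d
Zone B: v = q/n = 5.069e-4/0.20 = 0.002535 m/d → t_B = 682/0.002535 = 269100 d
Total t = 104100 + 269100 = 373200 d
   = 373200 / 365 = 1020 yr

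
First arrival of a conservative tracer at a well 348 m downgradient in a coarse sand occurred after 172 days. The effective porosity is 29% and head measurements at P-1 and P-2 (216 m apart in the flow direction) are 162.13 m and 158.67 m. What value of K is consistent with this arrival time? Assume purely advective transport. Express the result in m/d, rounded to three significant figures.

Hydraulic gradient i = (162.13 − 158.67) / 216 = 3.46 / 216 = 0.01602
v = L / t = 348 / 172 = 2.023 m/d
K = v · n / i = 2.023 × 0.29 / 0.01602 = 36.6 m/d

36.6 m/d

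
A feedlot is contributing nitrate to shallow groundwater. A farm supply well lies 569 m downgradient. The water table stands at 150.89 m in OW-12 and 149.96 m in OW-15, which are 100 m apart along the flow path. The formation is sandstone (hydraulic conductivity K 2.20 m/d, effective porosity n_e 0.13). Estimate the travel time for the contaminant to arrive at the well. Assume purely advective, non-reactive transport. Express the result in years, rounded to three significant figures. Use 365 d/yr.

Hydraulic gradient i = (150.89 − 149.96) / 100 = 0.93 / 100 = 0.009300
Darcy flux q = K·i = 2.20 × 0.009300 = 0.02046 m/d
Average linear velocity = 0.02046 / 0.13 = 0.1574 m/d
t = L / v = 569 / 0.1574 = 3615 d
   = 3615 / 365 = 9.91 yr

9.91 years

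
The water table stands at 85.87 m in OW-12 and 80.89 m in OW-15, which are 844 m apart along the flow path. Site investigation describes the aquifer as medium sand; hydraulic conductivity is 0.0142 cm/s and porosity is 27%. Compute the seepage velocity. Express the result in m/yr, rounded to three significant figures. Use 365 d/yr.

97.9 m/yr

Hydraulic gradient i = (85.87 − 80.89) / 844 = 4.98 / 844 = 0.005900
K = 0.0142 cm/s × 864 = 12.27 m/d
q = Ki = 12.27 × 0.005900 = 0.07239 m/d
Average linear velocity = 0.07239 / 0.27 = 0.2681 m/d
   = 0.2681 × 365 = 97.9 m/yr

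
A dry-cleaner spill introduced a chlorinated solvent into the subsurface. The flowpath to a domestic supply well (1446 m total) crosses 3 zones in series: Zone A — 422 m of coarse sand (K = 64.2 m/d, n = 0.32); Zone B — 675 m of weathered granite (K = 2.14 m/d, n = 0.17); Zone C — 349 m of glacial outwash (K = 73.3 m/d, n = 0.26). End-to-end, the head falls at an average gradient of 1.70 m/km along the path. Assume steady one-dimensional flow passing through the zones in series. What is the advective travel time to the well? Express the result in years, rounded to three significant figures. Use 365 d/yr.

For zones in series the flux q is common to all zones; the equivalent conductivity is the harmonic (thickness-weighted) mean, K_eq = L_total / Σ(L_j/K_j).
Σ(L/K) = 422/64.2 + 675/2.14 + 349/73.3 = 6.573 + 315.4 + 4.761 = 326.8 d
K_eq = L_total / Σ(L/K) = 1446 / 326.8 = 4.425 m/d
q = K_eq · i = 4.425 × 0.0017 = 0.007523 m/d (same in every zone)
Zone A: v = q/n = 0.007523/0.32 = 0.02351 m/d → t_A = 422/0.02351 = 17950 d
Zone B: v = q/n = 0.007523/0.17 = 0.04425 m/d → t_B = 675/0.04425 = 15250 d
Zone C: v = q/n = 0.007523/0.26 = 0.02893 m/d → t_C = 349/0.02893 = 12060 d
Total t = 17950 + 15250 + 12060 = 45260 d
   = 45260 / 365 = 124 yr

124 years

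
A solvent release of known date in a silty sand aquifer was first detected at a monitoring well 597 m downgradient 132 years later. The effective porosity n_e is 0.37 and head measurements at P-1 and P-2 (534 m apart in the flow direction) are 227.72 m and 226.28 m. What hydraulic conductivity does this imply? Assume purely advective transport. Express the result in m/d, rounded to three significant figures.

Hydraulic gradient i = (227.72 − 226.28) / 534 = 1.44 / 534 = 0.002697
t = 132 years = 48180 d
v = L / t = 597 / 48180 = 0.01239 m/d
K = v · n / i = 0.01239 × 0.37 / 0.002697 = 1.70 m/d

1.70 m/d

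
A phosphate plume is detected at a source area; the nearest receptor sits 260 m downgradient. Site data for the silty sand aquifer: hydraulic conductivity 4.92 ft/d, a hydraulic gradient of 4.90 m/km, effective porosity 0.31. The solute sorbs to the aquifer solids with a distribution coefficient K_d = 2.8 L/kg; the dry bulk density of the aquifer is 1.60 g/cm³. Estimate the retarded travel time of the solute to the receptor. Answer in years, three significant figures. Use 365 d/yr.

464 years

K = 4.92 ft/d × 0.3048 = 1.500 m/d
Darcy flux q = K·i = 1.500 × 0.0049 = 0.007348 m/d
Average linear velocity = 0.007348 / 0.31 = 0.02370 m/d
Retardation R = 1 + ρ_b·K_d/n = 1 + 1.60×2.8/0.31 = 15.45
Contaminant velocity v_c = v/R = 0.02370/15.45 = 0.001534 m/d
t = L/v_c = 260/0.001534 = 169500 d
   = 169500/365 = 464 yr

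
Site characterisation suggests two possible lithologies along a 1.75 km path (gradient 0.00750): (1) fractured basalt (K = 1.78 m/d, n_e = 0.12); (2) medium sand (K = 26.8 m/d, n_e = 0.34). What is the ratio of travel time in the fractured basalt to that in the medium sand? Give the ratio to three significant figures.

Unit 1 (fractured basalt): v = 1.78×0.0075/0.12 = 0.1113 m/d, t = 1750/0.1113 = 15730 d
Unit 2 (medium sand): v = 26.8×0.0075/0.34 = 0.5912 m/d, t = 1750/0.5912 = 2960 d
t(fractured basalt) / t(medium sand) = 15730/2960 = 5.31

5.31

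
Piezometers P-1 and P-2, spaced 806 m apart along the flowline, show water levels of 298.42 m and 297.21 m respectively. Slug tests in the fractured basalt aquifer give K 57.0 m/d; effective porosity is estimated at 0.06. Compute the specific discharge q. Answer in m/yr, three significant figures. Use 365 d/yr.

31.2 m/yr

Hydraulic gradient i = (298.42 − 297.21) / 806 = 1.21 / 806 = 0.001501
Specific discharge q = 57.0 × 0.001501 = 0.08557 m/d
   = 0.08557 × 365 = 31.2 m/yr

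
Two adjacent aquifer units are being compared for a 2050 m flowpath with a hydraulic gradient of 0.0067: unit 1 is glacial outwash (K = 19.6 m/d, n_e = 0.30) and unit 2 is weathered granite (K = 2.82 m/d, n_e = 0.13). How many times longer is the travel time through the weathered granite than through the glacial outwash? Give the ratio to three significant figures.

3.01

Unit 1 (glacial outwash): v = 19.6×0.0067/0.30 = 0.4377 m/d, t = 2050/0.4377 = 4683 d
Unit 2 (weathered granite): v = 2.82×0.0067/0.13 = 0.1453 m/d, t = 2050/0.1453 = 14110 d
t(weathered granite) / t(glacial outwash) = 14110/4683 = 3.01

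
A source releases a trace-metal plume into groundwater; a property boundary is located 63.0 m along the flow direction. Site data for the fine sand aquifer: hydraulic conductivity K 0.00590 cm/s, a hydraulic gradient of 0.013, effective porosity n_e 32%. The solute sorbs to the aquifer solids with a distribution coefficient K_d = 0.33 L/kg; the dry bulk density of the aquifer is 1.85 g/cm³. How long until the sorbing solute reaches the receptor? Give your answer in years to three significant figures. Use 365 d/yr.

K = 0.00590 cm/s × 864 = 5.098 m/d
Darcy flux q = K·i = 5.098 × 0.013 = 0.06627 m/d
Seepage velocity v = q / n = 0.06627 / 0.32 = 0.2071 m/d
Retardation R = 1 + ρ_b·K_d/n = 1 + 1.85×0.33/0.32 = 2.908
Contaminant velocity v_c = v/R = 0.2071/2.908 = 0.07122 m/d
t = L/v_c = 63.0/0.07122 = 884.6 d
   = 884.6/365 = 2.42 yr

2.42 years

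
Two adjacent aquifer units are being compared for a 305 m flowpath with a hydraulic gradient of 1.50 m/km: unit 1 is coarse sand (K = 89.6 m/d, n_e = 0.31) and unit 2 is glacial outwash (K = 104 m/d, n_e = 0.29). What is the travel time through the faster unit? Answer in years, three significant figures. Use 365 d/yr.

1.55 years

Unit 1 (coarse sand): v = 89.6×0.0015/0.31 = 0.4335 m/d, t = 305/0.4335 = 703.5 d
Unit 2 (glacial outwash): v = 104×0.0015/0.29 = 0.5379 m/d, t = 305/0.5379 = 567.0 d
Faster: 567.0 d / 365 = 1.55 yr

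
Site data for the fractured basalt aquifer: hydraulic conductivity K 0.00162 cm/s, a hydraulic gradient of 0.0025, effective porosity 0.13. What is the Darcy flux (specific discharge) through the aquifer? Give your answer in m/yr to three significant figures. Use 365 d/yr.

K = 0.00162 cm/s × 864 = 1.400 m/d
Darcy flux q = K·i = 1.400 × 0.0025 = 0.003499 m/d
   = 0.003499 × 365 = 1.28 m/yr

1.28 m/yr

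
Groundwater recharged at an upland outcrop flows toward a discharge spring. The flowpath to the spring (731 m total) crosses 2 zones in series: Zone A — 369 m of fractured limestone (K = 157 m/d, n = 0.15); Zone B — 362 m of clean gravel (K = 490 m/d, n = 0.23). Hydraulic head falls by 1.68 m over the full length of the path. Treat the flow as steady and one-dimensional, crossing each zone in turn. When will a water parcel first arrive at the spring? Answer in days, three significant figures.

255 days

Continuity: the same q passes through each zone, so ΔH = q·Σ(L_j/K_j) — the zones act as resistances in series.
Σ(L/K) = 369/157 + 362/490 = 2.350 + 0.7388 = 3.089 d
q = ΔH / Σ(L/K) = 1.68 / 3.089 = 0.5438 m/d (same in every zone)
Zone A: v = q/n = 0.5438/0.15 = 3.626 m/d → t_A = 369/3.626 = 101.8 d
Zone B: v = q/n = 0.5438/0.23 = 2.365 m/d → t_B = 362/2.365 = 153.1 d
Total t = 101.8 + 153.1 = 254.9 d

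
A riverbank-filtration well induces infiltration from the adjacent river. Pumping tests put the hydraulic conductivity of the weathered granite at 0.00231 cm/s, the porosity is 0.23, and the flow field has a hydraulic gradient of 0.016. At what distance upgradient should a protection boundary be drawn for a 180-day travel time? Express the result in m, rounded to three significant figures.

K = 0.00231 cm/s × 864 = 1.996 m/d
q = Ki = 1.996 × 0.016 = 0.03193 m/d
Average linear velocity = 0.03193 / 0.23 = 0.1388 m/d
L = v × T = 0.1388 × 180 = 24.99 m

25.0 m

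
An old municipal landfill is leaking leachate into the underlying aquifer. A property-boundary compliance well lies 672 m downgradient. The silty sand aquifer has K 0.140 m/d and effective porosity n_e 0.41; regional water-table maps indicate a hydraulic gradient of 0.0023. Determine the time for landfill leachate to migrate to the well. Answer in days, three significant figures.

Darcy flux q = K·i = 0.140 × 0.0023 = 3.220e-4 m/d
v_s = q/n_e = 3.220e-4/0.41 = 7.854e-4 m/d
t = L / v = 672 / 7.854e-4 = 855700 d

856000 days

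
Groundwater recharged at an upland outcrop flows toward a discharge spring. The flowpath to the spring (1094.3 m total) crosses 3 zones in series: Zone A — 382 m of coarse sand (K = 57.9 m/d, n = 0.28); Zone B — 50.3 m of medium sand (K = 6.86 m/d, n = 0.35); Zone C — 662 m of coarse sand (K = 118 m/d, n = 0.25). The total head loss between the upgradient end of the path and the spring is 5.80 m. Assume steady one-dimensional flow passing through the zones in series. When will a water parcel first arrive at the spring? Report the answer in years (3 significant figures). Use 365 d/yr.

Continuity: the same q passes through each zone, so ΔH = q·Σ(L_j/K_j) — the zones act as resistances in series.
Σ(L/K) = 382/57.9 + 50.3/6.86 + 662/118 = 6.598 + 7.332 + 5.610 = 19.54 d
q = ΔH / Σ(L/K) = 5.80 / 19.54 = 0.2968 m/d (same in every zone)
Zone A: v = q/n = 0.2968/0.28 = 1.060 m/d → t_A = 382/1.060 = 360.3 d
Zone B: v = q/n = 0.2968/0.35 = 0.8481 m/d → t_B = 50.3/0.8481 = 59.31 d
Zone C: v = q/n = 0.2968/0.25 = 1.187 m/d → t_C = 662/1.187 = 557.6 d
Total t = 360.3 + 59.31 + 557.6 = 977.2 d
   = 977.2 / 365 = 2.68 yr

2.68 years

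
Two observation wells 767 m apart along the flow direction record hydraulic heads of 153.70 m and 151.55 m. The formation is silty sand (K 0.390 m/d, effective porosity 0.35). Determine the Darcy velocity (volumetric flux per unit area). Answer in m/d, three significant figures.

0.00109 m/d

Hydraulic gradient i = (153.70 − 151.55) / 767 = 2.15 / 767 = 0.002803
Specific discharge q = 0.390 × 0.002803 = 0.001093 m/d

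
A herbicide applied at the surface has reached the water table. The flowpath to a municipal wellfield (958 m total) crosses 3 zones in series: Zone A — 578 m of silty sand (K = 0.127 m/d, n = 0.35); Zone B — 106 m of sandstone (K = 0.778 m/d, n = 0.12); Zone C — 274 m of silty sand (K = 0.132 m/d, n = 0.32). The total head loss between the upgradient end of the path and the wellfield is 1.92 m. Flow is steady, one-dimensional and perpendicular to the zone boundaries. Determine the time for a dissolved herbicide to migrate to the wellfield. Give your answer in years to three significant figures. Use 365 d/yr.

2920 years

Steady 1-D flow in series ⇒ the Darcy flux q is identical in every zone and the zone head losses add (resistances L/K in series).
Σ(L/K) = 578/0.127 + 106/0.778 + 274/0.132 = 4551 + 136.2 + 2076 = 6763 d
q = ΔH / Σ(L/K) = 1.92 / 6763 = 2.839e-4 m/d (same in every zone)
Zone A: v = q/n = 2.839e-4/0.35 = 8.111e-4 m/d → t_A = 578/8.111e-4 = 712600 d
Zone B: v = q/n = 2.839e-4/0.12 = 0.002366 m/d → t_B = 106/0.002366 = 44810 d
Zone C: v = q/n = 2.839e-4/0.32 = 8.872e-4 m/d → t_C = 274/8.872e-4 = 308900 d
Total t = 712600 + 44810 + 308900 = 1.066e6 d
   = 1.066e6 / 365 = 2920 yr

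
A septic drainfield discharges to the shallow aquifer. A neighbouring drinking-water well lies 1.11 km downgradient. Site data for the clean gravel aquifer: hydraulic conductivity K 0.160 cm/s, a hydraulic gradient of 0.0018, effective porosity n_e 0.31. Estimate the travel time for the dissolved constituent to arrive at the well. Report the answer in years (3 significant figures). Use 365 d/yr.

K = 0.160 cm/s × 864 = 138.2 m/d
Specific discharge q = 138.2 × 0.0018 = 0.2488 m/d
v = Ki/n = 138.2·0.0018/0.31 = 0.8027 m/d
L = 1.11 km = 1110 m
t = L / v = 1110 / 0.8027 = 1383 d
   = 1383 / 365 = 3.79 yr

3.79 years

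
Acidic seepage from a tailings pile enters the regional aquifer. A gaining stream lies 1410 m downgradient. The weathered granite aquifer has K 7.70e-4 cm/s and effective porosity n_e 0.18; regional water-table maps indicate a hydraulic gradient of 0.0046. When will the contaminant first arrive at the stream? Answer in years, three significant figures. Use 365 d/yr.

227 years

K = 7.70e-4 cm/s × 864 = 0.6653 m/d
Darcy flux q = K·i = 0.6653 × 0.0046 = 0.003060 m/d
v = Ki/n = 0.6653·0.0046/0.18 = 0.01700 m/d
t = L / v = 1410 / 0.01700 = 82930 d
   = 82930 / 365 = 227 yr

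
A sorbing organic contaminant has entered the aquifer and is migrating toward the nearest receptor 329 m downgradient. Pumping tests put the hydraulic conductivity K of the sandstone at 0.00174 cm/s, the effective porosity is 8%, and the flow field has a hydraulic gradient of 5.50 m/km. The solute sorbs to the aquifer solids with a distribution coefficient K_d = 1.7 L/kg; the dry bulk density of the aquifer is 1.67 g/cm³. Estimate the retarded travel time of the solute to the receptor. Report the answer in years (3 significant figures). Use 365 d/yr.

K = 0.00174 cm/s × 864 = 1.503 m/d
q = Ki = 1.503 × 0.0055 = 0.008268 m/d
Average linear velocity = 0.008268 / 0.08 = 0.1034 m/d
Retardation R = 1 + ρ_b·K_d/n = 1 + 1.67×1.7/0.08 = 36.49
Contaminant velocity v_c = v/R = 0.1034/36.49 = 0.002833 m/d
t = L/v_c = 329/0.002833 = 116100 d
   = 116100/365 = 318 yr

318 years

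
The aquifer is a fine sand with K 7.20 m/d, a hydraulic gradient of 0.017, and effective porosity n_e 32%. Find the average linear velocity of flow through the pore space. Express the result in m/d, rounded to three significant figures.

q = Ki = 7.20 × 0.017 = 0.1224 m/d
v_s = q/n_e = 0.1224/0.32 = 0.3825 m/d

0.383 m/d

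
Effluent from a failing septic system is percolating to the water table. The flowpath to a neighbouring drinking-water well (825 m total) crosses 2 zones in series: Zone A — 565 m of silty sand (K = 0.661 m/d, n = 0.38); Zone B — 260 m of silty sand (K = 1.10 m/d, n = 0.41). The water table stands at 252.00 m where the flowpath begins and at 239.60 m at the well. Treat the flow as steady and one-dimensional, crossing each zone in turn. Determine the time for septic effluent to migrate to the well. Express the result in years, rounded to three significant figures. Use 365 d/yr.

77.5 years

Total head drop ΔH = 252.00 − 239.60 = 12.40 m
Continuity: the same q passes through each zone, so ΔH = q·Σ(L_j/K_j) — the zones act as resistances in series.
Σ(L/K) = 565/0.661 + 260/1.10 = 854.8 + 236.4 = 1091 d
q = ΔH / Σ(L/K) = 12.40 / 1091 = 0.01136 m/d (same in every zone)
Zone A: v = q/n = 0.01136/0.38 = 0.02991 m/d → t_A = 565/0.02991 = 18890 d
Zone B: v = q/n = 0.01136/0.41 = 0.02772 m/d → t_B = 260/0.02772 = 9380 d
Total t = 18890 + 9380 = 28270 d
   = 28270 / 365 = 77.5 yr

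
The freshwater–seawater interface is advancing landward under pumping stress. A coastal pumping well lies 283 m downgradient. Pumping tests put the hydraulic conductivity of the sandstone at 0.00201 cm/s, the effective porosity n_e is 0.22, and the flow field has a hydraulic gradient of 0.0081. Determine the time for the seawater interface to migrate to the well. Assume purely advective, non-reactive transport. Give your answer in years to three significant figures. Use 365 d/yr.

K = 0.00201 cm/s × 864 = 1.737 m/d
q = Ki = 1.737 × 0.0081 = 0.01407 m/d
v_s = q/n_e = 0.01407/0.22 = 0.06394 m/d
t = L / v = 283 / 0.06394 = 4426 d
   = 4426 / 365 = 12.1 yr

12.1 years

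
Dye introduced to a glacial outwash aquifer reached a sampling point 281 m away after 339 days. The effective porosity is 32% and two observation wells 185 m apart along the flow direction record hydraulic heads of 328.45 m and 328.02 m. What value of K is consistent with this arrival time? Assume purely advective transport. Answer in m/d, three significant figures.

Hydraulic gradient i = (328.45 − 328.02) / 185 = 0.43 / 185 = 0.002324
v = L / t = 281 / 339 = 0.8289 m/d
K = v · n / i = 0.8289 × 0.32 / 0.002324 = 114 m/d

114 m/d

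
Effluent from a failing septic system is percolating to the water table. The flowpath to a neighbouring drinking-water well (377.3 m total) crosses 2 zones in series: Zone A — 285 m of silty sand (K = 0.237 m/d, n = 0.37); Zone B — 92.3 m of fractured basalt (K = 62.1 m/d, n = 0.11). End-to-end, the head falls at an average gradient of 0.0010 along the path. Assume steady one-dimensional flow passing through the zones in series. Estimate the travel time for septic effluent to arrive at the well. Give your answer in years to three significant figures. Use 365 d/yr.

1010 years

Continuity: the same q passes through each zone, so ΔH = q·Σ(L_j/K_j) — the zones act as resistances in series.
Σ(L/K) = 285/0.237 + 92.3/62.1 = 1203 + 1.486 = 1204 d
K_eq = L_total / Σ(L/K) = 377.3 / 1204 = 0.3134 m/d
q = K_eq · i = 0.3134 × 0.0010 = 3.134e-4 m/d (same in every zone)
Zone A: v = q/n = 3.134e-4/0.37 = 8.469e-4 m/d → t_A = 285/8.469e-4 = 336500 d
Zone B: v = q/n = 3.134e-4/0.11 = 0.002849 m/d → t_B = 92.3/0.002849 = 32400 d
Total t = 336500 + 32400 = 368900 d
   = 368900 / 365 = 1010 yr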